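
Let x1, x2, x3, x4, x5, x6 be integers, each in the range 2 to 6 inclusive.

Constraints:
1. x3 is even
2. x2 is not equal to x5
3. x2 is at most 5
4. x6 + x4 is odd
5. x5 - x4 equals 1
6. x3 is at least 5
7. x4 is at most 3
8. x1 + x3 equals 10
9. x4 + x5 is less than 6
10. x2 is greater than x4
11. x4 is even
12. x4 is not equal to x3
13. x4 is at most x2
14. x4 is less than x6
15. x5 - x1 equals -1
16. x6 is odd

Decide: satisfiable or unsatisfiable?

Satisfiable

Take x1 = 4, x2 = 5, x3 = 6, x4 = 2, x5 = 3, x6 = 3. Then constraint 5: x5 - x4 = 1; constraint 8: x1 + x3 = 10; constraint 9: x4 + x5 = 5, and every other listed constraint is also met.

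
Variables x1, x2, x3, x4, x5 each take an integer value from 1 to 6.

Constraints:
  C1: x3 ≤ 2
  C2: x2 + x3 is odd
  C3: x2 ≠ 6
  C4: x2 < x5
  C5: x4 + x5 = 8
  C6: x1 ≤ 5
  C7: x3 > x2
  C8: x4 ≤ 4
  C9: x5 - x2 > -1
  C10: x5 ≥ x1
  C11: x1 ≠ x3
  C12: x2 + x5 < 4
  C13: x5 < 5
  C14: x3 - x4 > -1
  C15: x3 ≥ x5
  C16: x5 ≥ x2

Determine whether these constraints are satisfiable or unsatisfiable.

Unsatisfiable

From constraint 8: x4 ≤ 4. From constraints 1 and 15: x5 ≤ x3 ≤ 2. Hence x4 + x5 ≤ 6. But constraint 5 requires x4 + x5 = 8, and 8 > 6. Contradiction.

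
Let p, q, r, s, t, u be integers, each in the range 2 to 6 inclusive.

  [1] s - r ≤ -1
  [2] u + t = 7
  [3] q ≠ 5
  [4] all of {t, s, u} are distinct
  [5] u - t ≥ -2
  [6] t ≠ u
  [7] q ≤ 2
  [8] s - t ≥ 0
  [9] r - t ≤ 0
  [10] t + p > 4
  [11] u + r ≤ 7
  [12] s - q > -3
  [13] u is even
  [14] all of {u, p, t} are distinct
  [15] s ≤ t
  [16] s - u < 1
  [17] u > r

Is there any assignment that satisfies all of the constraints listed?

Constraints 1, 8, and 9 give s − t ≥ 0, t − r ≥ 0, r − s ≥ 1.
Adding all 3 inequalities: the left sides telescope to 0, and the right sides sum to 0 + 0 + 1 = 1. So 0 ≥ 1, which is false.

Unsatisfiable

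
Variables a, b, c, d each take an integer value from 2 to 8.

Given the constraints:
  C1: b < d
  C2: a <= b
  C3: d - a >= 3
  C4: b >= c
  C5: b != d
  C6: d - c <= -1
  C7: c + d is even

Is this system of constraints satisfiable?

Constraints 1, 4, and 6 give c ≤ b, b < d, d < c. Chaining: c ≤ b < d < c, which forces c < c — impossible.

Unsatisfiable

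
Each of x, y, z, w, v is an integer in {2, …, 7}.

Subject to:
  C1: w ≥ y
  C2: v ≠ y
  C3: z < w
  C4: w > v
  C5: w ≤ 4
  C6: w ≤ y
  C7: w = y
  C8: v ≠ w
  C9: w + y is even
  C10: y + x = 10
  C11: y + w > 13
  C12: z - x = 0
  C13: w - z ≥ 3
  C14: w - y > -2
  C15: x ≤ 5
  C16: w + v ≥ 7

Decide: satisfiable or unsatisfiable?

From constraints 1 and 5: y ≤ w ≤ 4. From constraint 15: x ≤ 5. Hence y + x ≤ 9. But constraint 10 requires y + x = 10, and 10 > 9. Contradiction.

Unsatisfiable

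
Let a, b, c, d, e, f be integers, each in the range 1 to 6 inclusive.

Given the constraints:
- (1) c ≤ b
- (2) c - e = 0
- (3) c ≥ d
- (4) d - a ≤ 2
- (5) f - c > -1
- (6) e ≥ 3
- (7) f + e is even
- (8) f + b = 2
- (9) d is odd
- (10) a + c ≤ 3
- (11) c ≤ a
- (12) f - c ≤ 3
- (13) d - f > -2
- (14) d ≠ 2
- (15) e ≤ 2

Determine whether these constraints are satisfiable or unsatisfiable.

Unsatisfiable

From constraint 6: e ≥ 3. From constraint 15: e ≤ 2. But 2 < 3, so no value of e works.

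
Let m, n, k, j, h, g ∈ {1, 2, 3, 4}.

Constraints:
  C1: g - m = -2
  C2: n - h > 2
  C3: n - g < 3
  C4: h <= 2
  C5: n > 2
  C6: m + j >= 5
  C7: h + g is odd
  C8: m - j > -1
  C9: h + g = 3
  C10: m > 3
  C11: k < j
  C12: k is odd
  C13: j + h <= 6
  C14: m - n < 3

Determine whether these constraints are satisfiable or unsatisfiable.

The assignment m = 4, n = 4, k = 1, j = 3, h = 1, g = 2 works:
  constraint 1 holds since g - m = -2.
  constraint 2 holds since n - h = 3.
  constraint 3 holds since n - g = 2.
The rest check out directly.

Satisfiable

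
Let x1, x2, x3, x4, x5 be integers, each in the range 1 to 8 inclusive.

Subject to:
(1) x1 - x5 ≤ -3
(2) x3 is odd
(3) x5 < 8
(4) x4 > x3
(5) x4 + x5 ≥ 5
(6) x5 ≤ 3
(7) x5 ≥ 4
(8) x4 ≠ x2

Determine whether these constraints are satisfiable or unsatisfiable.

From constraint 7: x5 ≥ 4. From constraint 6: x5 ≤ 3. But 3 < 4, so no value of x5 works.

Unsatisfiable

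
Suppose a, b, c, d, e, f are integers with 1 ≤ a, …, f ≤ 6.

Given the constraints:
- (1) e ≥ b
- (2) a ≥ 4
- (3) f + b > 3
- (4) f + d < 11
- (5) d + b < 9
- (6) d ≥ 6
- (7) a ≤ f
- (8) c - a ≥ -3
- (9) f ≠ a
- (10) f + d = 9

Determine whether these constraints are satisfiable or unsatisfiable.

From constraints 2 and 7: f ≥ a ≥ 4. From constraint 6: d ≥ 6. Hence f + d ≥ 10. But constraint 10 requires f + d = 9, and 9 < 10. Contradiction.

Unsatisfiable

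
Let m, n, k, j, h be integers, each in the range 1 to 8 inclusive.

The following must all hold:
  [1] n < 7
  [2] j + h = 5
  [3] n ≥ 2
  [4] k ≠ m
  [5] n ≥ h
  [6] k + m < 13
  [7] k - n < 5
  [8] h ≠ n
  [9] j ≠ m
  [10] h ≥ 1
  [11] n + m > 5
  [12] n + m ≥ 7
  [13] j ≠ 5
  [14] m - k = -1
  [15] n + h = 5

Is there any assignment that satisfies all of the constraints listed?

The assignment m = 5, n = 3, k = 6, j = 3, h = 2 works:
  constraint 2 holds since j + h = 5.
  constraint 6 holds since k + m = 11.
  constraint 7 holds since k - n = 3.
The rest check out directly.

Satisfiable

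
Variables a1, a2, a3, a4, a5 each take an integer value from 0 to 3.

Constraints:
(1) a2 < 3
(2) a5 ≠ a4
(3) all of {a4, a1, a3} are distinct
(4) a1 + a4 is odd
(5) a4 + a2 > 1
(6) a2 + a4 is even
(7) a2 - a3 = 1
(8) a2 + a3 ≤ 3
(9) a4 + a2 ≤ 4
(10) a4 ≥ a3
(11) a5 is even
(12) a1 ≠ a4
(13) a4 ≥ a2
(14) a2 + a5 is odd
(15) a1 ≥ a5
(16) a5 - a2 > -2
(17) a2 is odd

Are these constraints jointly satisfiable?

One satisfying assignment is a1 = 2, a2 = 1, a3 = 0, a4 = 3, a5 = 0.
For the less obvious constraints — constraint 5: a4 + a2 = 4; constraint 7: a2 - a3 = 1 — and the others hold by inspection.

Satisfiable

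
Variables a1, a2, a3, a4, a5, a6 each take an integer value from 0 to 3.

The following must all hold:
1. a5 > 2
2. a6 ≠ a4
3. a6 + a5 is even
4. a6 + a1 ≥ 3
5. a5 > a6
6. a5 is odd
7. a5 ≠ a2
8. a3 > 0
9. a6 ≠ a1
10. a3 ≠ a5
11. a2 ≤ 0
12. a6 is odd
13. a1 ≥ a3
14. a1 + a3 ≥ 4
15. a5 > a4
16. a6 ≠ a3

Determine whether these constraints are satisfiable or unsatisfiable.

The assignment a1 = 2, a2 = 0, a3 = 2, a4 = 2, a5 = 3, a6 = 1 works:
  constraint 3 holds since a6 + a5 = 4 is even.
  constraint 4 holds since a6 + a1 = 3.
  constraint 14 holds since a1 + a3 = 4.
The rest check out directly.

Satisfiable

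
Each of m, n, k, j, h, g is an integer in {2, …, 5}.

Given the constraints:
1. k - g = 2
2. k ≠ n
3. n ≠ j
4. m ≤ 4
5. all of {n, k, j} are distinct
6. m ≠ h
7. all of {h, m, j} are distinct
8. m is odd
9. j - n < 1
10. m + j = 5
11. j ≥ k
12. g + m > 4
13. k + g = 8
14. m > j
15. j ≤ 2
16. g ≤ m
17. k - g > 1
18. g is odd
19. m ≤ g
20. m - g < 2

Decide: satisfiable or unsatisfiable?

Unsatisfiable

From constraints 11 and 15: k ≤ j ≤ 2. From constraints 4 and 16: g ≤ m ≤ 4. Hence k + g ≤ 6. But constraint 13 requires k + g = 8, and 8 > 6. Contradiction.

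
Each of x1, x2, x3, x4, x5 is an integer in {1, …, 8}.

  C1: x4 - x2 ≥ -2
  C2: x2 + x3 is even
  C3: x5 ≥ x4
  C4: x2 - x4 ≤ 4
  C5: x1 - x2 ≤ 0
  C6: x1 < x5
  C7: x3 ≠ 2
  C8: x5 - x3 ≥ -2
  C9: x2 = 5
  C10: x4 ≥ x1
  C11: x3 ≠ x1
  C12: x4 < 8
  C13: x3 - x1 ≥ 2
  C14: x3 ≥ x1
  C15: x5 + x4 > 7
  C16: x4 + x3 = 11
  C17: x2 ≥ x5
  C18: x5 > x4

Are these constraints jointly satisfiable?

Satisfiable

Setting (x1, x2, x3, x4, x5) = (2, 5, 7, 4, 5) satisfies everything: constraint 1: x4 - x2 = -1; constraint 4: x2 - x4 = 1; constraint 5: x1 - x2 = -3, and the others follow.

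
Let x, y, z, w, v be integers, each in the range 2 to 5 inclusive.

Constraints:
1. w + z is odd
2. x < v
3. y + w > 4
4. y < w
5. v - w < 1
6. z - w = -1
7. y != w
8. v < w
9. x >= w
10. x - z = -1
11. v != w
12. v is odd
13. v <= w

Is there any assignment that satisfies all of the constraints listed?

Constraints 2, 9, and 13 give v ≤ w, w ≤ x, x < v. Chaining: v ≤ w ≤ x < v, which forces v < v — impossible.

Unsatisfiable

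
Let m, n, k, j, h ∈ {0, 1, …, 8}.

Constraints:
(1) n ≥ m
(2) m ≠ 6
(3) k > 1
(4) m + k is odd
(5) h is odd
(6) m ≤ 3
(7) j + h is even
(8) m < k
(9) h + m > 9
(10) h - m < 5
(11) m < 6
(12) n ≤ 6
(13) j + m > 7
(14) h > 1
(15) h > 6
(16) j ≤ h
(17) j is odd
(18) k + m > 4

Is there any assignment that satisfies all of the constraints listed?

The assignment m = 3, n = 3, k = 4, j = 7, h = 7 works:
  constraint 9 holds since h + m = 10.
  constraint 10 holds since h - m = 4.
The rest check out directly.

Satisfiable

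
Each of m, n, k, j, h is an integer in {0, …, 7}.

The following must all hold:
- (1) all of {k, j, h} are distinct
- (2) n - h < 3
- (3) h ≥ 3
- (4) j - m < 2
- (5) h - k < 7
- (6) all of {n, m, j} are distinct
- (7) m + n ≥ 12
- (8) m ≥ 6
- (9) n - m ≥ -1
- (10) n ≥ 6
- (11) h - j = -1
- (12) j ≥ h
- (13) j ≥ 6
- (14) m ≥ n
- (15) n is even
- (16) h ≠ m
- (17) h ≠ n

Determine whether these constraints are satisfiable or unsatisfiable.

Unsatisfiable

Constraints 8, 10, and 13 confine each of n, m, j to the 2 values {6, 7} (the domain already gives each ≤ 7).
Constraint 6 requires all 3 of them to be distinct, but only 2 values are available — impossible by the pigeonhole principle.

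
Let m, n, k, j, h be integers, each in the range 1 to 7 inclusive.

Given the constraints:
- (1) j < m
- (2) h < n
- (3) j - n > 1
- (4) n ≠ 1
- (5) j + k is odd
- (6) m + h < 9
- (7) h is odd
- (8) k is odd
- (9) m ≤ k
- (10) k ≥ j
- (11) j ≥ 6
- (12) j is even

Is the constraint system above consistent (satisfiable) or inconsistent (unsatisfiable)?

Satisfiable

One satisfying assignment is m = 7, n = 3, k = 7, j = 6, h = 1.
For the less obvious constraints — constraint 3: j - n = 3; constraint 6: m + h = 8 — and the others hold by inspection.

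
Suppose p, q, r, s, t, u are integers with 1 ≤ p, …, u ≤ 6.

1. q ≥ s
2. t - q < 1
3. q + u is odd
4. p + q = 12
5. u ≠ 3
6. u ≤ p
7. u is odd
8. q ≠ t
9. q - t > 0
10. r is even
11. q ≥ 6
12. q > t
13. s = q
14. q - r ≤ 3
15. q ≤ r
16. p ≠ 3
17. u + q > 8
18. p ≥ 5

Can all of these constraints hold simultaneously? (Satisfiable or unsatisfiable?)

Satisfiable

Take p = 6, q = 6, r = 6, s = 6, t = 5, u = 5. Then constraint 2: t - q = -1; constraint 4: p + q = 12, and every other listed constraint is also met.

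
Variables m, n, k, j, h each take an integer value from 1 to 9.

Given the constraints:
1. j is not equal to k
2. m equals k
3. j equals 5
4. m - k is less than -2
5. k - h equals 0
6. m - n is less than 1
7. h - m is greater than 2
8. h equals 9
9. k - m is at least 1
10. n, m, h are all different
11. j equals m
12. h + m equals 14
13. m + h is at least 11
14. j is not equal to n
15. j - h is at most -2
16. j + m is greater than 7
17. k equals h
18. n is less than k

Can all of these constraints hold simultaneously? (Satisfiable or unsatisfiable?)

Unsatisfiable

Constraint 3 fixes j = 5 and constraint 8 fixes h = 9. Constraints 2, 11, and 17 give j = m = k = h, so j = h. But 5 ≠ 9 — contradiction.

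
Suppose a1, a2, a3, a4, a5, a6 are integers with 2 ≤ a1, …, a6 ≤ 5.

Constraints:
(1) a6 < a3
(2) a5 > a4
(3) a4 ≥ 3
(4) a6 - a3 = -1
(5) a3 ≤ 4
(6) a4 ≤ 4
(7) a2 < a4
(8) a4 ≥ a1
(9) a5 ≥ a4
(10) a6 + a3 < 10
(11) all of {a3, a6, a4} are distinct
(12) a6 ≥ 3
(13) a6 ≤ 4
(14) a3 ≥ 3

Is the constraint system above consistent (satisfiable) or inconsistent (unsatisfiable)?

Constraints 3, 5, 6, 12, 13, and 14 confine each of a3, a6, a4 to the 2 values {3, 4}.
Constraint 11 requires all 3 of them to be distinct, but only 2 values are available — impossible by the pigeonhole principle.

Unsatisfiable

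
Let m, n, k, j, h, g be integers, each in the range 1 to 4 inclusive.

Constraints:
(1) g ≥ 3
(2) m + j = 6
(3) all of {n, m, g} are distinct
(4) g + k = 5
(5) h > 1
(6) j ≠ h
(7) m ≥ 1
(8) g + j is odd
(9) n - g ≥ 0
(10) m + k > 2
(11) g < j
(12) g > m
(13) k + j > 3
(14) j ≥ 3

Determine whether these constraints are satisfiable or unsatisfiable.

Satisfiable

One satisfying assignment is m = 2, n = 4, k = 2, j = 4, h = 2, g = 3.
For the less obvious constraints — constraint 2: m + j = 6; constraint 4: g + k = 5 — and the others hold by inspection.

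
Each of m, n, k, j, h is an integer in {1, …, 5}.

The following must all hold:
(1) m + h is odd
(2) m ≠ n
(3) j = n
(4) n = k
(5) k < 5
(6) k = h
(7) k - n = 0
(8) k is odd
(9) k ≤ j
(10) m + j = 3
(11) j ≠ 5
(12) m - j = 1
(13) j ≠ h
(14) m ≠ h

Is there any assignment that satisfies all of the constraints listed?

From constraints 3, 4, and 6, j = n = k = h, so j = h. But constraint 13 says j ≠ h. Contradiction.

Unsatisfiable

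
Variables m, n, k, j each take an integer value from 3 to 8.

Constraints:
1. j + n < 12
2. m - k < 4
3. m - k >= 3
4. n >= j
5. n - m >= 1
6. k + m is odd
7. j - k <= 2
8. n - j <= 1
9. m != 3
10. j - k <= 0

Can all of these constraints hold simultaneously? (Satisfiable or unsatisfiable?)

Unsatisfiable

Constraints 3, 5, 7, and 8 give k − j ≥ -2, j − n ≥ -1, n − m ≥ 1, m − k ≥ 3.
Adding all 4 inequalities: the left sides telescope to 0, and the right sides sum to (-2) + (-1) + 1 + 3 = 1. So 0 ≥ 1, which is false.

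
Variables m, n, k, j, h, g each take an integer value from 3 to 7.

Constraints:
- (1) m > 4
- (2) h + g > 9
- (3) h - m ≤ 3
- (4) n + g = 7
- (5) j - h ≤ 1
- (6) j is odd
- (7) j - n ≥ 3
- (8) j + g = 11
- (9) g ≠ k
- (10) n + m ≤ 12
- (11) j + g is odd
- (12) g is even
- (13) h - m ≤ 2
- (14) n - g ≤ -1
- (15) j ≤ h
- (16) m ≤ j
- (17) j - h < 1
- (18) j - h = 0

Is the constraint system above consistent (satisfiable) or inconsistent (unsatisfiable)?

Satisfiable

One satisfying assignment is m = 7, n = 3, k = 3, j = 7, h = 7, g = 4.
For the less obvious constraints — constraint 2: h + g = 11; constraint 3: h - m = 0 — and the others hold by inspection.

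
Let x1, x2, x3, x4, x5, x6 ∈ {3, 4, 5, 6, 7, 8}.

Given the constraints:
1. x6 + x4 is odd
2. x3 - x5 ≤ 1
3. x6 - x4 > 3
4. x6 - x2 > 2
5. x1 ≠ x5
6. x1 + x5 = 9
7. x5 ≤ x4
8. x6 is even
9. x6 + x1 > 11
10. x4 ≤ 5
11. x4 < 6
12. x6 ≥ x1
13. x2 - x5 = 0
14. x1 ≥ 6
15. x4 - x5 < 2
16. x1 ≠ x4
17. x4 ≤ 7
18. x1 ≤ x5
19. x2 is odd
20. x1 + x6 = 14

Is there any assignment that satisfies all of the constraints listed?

Unsatisfiable

From constraints 14 and 18: x5 ≥ x1 and x1 ≥ 6, so x5 ≥ 6. From constraints 7 and 10: x5 ≤ x4 and x4 ≤ 5, so x5 ≤ 5. But 5 < 6, so no value of x5 works.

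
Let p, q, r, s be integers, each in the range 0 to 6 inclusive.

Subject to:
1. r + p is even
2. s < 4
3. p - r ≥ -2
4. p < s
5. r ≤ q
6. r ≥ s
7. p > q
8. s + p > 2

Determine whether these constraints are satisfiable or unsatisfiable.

Unsatisfiable

Constraints 4, 5, 6, and 7 give q < p, p < s, s ≤ r, r ≤ q. Chaining: q < p < s ≤ r ≤ q, which forces q < q — impossible.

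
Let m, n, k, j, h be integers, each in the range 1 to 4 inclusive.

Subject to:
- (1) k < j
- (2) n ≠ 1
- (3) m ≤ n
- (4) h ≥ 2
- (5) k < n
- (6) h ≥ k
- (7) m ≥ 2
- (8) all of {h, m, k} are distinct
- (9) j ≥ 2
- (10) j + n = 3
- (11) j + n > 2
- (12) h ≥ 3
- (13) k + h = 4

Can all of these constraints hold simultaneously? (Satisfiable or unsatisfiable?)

From constraint 9: j ≥ 2. From constraints 3 and 7: n ≥ m ≥ 2. Hence j + n ≥ 4. But constraint 10 requires j + n = 3, and 3 < 4. Contradiction.

Unsatisfiable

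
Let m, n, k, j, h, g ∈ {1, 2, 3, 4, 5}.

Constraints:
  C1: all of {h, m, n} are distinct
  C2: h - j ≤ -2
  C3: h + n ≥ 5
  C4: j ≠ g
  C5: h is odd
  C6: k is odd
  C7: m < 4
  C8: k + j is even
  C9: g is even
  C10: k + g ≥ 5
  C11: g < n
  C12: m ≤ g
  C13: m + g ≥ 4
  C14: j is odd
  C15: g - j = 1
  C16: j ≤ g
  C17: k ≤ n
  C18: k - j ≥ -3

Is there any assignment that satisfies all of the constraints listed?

Satisfiable

Take m = 3, n = 5, k = 3, j = 3, h = 1, g = 4. Then constraint 2: h - j = -2; constraint 3: h + n = 6; constraint 10: k + g = 7, and every other listed constraint is also met.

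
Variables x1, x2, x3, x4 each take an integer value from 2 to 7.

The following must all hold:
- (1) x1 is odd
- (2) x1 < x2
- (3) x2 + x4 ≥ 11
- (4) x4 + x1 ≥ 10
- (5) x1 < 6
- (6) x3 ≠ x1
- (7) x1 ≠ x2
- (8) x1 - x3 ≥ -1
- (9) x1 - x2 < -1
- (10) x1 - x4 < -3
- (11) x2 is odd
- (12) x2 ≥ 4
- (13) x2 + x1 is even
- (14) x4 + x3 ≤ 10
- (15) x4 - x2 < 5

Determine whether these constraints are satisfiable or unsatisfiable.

Try x1 = 3, x2 = 5, x3 = 2, x4 = 7.
Check constraint 3: x2 + x4 = 12; constraint 4: x4 + x1 = 10. The remaining constraints are straightforward to verify.

Satisfiable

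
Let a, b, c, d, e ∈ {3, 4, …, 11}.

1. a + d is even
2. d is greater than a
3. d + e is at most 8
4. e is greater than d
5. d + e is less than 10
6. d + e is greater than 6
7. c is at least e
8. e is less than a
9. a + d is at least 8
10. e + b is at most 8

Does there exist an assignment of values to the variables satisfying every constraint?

Unsatisfiable

Constraints 2, 4, and 8 give e < a, a < d, d < e. Chaining: e < a < d < e, which forces e < e — impossible.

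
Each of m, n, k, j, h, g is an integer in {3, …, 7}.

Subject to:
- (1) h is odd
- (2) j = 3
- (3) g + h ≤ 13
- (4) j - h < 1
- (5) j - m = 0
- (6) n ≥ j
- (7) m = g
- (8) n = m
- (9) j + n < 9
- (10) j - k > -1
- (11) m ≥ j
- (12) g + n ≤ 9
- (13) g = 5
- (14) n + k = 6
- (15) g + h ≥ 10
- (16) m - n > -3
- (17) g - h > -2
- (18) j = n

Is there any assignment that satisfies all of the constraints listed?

Unsatisfiable

Constraint 2 fixes j = 3 and constraint 13 fixes g = 5. Constraints 7, 8, and 18 give j = n = m = g, so j = g. But 3 ≠ 5 — contradiction.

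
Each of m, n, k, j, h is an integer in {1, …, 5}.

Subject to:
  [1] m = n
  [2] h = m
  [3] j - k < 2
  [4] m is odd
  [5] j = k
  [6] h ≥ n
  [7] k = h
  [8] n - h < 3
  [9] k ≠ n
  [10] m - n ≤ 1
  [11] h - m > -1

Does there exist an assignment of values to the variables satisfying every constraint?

From constraints 1, 2, and 7, k = h = m = n, so k = n. But constraint 9 says k ≠ n. Contradiction.

Unsatisfiable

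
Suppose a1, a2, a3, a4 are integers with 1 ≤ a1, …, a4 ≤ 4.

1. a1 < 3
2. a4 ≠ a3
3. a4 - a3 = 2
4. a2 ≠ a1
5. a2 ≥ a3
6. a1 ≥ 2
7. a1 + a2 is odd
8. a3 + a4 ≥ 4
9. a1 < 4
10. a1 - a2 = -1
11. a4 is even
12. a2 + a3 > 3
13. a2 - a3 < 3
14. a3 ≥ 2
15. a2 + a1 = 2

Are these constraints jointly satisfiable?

From constraints 5 and 14: a2 ≥ a3 ≥ 2. From constraint 6: a1 ≥ 2. Hence a2 + a1 ≥ 4. But constraint 15 requires a2 + a1 = 2, and 2 < 4. Contradiction.

Unsatisfiable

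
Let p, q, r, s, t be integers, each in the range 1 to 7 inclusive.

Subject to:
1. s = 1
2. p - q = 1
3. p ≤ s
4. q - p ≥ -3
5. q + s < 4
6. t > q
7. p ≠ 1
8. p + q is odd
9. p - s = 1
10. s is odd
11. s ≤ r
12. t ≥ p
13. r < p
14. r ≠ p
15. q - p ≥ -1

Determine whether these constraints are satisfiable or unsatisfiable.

Constraints 3, 11, and 13 give s ≤ r, r < p, p ≤ s. Chaining: s ≤ r < p ≤ s, which forces s < s — impossible.

Unsatisfiable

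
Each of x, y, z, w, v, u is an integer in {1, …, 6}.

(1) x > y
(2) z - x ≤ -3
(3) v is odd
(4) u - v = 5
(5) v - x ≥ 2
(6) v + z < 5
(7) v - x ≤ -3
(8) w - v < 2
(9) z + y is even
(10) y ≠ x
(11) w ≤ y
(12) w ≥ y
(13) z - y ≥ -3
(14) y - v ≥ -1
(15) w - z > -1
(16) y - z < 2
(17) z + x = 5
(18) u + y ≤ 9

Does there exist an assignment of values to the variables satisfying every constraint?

Constraints 2, 5, 13, and 14 give v − x ≥ 2, x − z ≥ 3, z − y ≥ -3, y − v ≥ -1.
Adding all 4 inequalities: the left sides telescope to 0, and the right sides sum to 2 + 3 + (-3) + (-1) = 1. So 0 ≥ 1, which is false.

Unsatisfiable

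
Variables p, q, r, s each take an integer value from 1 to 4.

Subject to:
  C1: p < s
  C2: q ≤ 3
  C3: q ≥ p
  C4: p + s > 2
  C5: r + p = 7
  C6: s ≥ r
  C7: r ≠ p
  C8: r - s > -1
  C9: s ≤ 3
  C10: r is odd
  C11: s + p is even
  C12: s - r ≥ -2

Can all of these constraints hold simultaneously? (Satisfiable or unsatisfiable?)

Unsatisfiable

From constraints 6 and 9: r ≤ s ≤ 3. From constraints 2 and 3: p ≤ q ≤ 3. Hence r + p ≤ 6. But constraint 5 requires r + p = 7, and 7 > 6. Contradiction.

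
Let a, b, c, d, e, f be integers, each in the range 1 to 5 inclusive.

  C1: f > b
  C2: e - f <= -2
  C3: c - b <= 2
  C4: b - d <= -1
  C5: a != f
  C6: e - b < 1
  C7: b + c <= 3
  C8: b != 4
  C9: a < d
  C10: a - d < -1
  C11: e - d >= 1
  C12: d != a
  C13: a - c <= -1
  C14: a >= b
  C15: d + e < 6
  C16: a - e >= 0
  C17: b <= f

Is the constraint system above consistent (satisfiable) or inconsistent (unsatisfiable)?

Unsatisfiable

Constraints 3, 4, 11, 13, and 16 give e − d ≥ 1, d − b ≥ 1, b − c ≥ -2, c − a ≥ 1, a − e ≥ 0.
Adding all 5 inequalities: the left sides telescope to 0, and the right sides sum to 1 + 1 + (-2) + 1 + 0 = 1. So 0 ≥ 1, which is false.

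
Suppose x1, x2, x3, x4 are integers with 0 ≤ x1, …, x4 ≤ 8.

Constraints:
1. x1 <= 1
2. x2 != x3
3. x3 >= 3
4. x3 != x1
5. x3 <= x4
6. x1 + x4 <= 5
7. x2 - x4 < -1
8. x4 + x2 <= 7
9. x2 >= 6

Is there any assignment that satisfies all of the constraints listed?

Unsatisfiable

From constraints 3 and 5: x4 ≥ x3 ≥ 3. From constraint 9: x2 ≥ 6. Hence x4 + x2 ≥ 9. But constraint 8 requires x4 + x2 ≤ 7, and 7 < 9. Contradiction.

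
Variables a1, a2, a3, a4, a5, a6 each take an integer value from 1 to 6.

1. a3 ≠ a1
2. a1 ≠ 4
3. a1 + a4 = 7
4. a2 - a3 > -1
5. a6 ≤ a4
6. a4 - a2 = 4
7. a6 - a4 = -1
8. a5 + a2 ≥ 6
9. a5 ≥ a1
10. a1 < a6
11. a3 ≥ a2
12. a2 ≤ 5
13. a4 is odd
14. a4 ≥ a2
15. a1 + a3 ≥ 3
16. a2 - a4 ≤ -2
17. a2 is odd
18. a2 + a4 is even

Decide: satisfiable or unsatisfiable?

Satisfiable

The assignment a1 = 2, a2 = 1, a3 = 1, a4 = 5, a5 = 5, a6 = 4 works:
  constraint 3 holds since a1 + a4 = 7.
  constraint 4 holds since a2 - a3 = 0.
The rest check out directly.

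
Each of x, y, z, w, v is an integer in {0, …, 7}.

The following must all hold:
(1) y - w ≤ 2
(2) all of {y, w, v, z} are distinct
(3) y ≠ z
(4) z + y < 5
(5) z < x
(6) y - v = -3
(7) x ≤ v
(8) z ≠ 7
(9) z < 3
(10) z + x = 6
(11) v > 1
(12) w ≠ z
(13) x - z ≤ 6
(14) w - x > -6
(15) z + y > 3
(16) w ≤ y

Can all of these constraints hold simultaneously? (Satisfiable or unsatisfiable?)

Satisfiable

Try x = 6, y = 4, z = 0, w = 2, v = 7.
Check constraint 1: y - w = 2; constraint 4: z + y = 4; constraint 6: y - v = -3. The remaining constraints are straightforward to verify.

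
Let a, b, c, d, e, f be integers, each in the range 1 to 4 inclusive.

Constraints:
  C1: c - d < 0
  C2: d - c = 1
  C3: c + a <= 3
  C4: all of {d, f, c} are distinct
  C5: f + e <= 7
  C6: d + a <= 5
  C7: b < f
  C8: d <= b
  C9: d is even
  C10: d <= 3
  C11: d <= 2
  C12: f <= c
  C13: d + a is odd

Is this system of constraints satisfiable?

Constraints 1, 7, 8, and 12 give b < f, f ≤ c, c < d, d ≤ b. Chaining: b < f ≤ c < d ≤ b, which forces b < b — impossible.

Unsatisfiable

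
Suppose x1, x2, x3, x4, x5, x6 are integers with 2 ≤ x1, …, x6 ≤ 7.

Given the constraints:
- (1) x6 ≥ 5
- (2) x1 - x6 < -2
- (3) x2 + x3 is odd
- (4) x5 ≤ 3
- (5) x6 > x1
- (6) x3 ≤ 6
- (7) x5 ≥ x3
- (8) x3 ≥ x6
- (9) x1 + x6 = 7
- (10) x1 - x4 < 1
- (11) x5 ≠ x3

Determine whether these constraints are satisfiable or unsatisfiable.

From constraints 1 and 8: x3 ≥ x6 and x6 ≥ 5, so x3 ≥ 5. From constraints 4 and 7: x3 ≤ x5 and x5 ≤ 3, so x3 ≤ 3. But 3 < 5, so no value of x3 works.

Unsatisfiable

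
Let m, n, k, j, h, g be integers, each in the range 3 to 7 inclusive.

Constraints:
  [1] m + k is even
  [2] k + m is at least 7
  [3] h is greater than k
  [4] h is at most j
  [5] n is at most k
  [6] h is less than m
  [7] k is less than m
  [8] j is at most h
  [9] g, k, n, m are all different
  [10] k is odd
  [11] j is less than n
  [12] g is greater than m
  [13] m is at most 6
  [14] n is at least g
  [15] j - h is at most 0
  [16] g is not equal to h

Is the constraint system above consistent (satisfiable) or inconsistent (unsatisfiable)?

Constraints 3, 5, 6, 12, and 14 give m < g, g ≤ n, n ≤ k, k < h, h < m. Chaining: m < g ≤ n ≤ k < h < m, which forces m < m — impossible.

Unsatisfiable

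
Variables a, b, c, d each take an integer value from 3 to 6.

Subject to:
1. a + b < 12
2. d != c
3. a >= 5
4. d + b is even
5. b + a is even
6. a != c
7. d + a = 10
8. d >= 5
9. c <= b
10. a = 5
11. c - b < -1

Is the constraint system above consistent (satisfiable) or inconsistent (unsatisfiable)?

The assignment a = 5, b = 5, c = 3, d = 5 works:
  constraint 1 holds since a + b = 10.
  constraint 7 holds since d + a = 10.
The rest check out directly.

Satisfiable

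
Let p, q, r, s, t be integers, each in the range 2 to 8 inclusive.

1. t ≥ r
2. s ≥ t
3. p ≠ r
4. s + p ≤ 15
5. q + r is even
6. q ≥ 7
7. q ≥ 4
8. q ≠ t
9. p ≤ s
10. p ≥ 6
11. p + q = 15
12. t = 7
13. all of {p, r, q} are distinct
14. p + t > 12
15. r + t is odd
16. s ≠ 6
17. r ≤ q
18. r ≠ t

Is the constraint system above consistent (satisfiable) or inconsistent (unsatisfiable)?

The assignment p = 7, q = 8, r = 2, s = 7, t = 7 works:
  constraint 4 holds since s + p = 14.
  constraint 11 holds since p + q = 15.
The rest check out directly.

Satisfiable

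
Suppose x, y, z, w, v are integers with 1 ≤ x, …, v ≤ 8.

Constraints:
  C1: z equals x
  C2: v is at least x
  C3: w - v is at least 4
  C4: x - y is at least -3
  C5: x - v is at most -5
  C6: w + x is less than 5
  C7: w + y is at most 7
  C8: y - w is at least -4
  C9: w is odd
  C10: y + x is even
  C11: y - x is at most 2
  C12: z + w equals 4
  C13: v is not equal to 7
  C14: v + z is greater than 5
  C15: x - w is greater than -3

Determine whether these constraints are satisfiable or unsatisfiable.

Constraints 3, 4, 5, and 8 give x − y ≥ -3, y − w ≥ -4, w − v ≥ 4, v − x ≥ 5.
Adding all 4 inequalities: the left sides telescope to 0, and the right sides sum to (-3) + (-4) + 4 + 5 = 2. So 0 ≥ 2, which is false.

Unsatisfiable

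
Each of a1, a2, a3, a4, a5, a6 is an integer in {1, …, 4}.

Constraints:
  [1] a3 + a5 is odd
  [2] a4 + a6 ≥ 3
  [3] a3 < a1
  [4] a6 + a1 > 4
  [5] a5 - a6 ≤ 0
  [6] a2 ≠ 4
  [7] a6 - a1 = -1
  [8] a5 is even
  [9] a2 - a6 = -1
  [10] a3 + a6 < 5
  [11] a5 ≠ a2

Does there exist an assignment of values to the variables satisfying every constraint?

Try a1 = 3, a2 = 1, a3 = 1, a4 = 2, a5 = 2, a6 = 2.
Check constraint 2: a4 + a6 = 4; constraint 4: a6 + a1 = 5; constraint 5: a5 - a6 = 0. The remaining constraints are straightforward to verify.

Satisfiable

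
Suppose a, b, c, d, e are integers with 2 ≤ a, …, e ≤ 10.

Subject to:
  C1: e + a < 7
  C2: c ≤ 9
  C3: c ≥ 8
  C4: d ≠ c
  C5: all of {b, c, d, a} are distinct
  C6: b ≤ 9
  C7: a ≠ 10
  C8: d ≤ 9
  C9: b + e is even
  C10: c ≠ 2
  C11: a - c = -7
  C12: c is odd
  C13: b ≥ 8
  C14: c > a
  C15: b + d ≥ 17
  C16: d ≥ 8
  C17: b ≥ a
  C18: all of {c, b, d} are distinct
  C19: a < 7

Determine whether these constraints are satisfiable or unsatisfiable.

Unsatisfiable

Constraints 2, 3, 6, 8, 13, and 16 confine each of c, b, d to the 2 values {8, 9}.
Constraint 18 requires all 3 of them to be distinct, but only 2 values are available — impossible by the pigeonhole principle.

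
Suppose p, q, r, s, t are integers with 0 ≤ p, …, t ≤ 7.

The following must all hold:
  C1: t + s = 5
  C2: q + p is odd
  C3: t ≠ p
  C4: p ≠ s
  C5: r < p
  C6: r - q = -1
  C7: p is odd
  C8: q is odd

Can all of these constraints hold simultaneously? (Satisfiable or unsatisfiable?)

Unsatisfiable

Constraint 8 makes q odd and constraint 7 makes p odd, so q + p must be even. Constraint 2 says q + p is odd — contradiction.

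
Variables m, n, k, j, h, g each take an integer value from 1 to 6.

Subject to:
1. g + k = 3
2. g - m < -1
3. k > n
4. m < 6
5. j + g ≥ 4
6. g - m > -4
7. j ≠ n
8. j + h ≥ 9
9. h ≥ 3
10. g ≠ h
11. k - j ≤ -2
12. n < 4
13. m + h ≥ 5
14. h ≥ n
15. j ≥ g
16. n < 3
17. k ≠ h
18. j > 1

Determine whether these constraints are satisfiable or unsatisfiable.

Take m = 3, n = 1, k = 2, j = 6, h = 3, g = 1. Then constraint 1: g + k = 3; constraint 2: g - m = -2, and every other listed constraint is also met.

Satisfiable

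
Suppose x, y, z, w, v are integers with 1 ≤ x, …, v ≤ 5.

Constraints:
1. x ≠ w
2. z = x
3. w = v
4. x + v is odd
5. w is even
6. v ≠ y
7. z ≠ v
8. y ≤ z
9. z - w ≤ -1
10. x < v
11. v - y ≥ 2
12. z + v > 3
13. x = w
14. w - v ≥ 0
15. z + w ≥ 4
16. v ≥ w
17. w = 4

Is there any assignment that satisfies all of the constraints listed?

From constraints 2, 3, and 13, z = x = w = v, so z = v. But constraint 7 says z ≠ v. Contradiction.

Unsatisfiable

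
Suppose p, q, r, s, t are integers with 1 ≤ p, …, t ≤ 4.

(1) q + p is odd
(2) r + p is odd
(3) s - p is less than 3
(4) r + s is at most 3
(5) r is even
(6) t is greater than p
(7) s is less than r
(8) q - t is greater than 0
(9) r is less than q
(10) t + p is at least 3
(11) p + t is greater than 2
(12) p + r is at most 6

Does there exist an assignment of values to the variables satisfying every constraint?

Try p = 1, q = 4, r = 2, s = 1, t = 3.
Check constraint 3: s - p = 0; constraint 4: r + s = 3; constraint 8: q - t = 1. The remaining constraints are straightforward to verify.

Satisfiable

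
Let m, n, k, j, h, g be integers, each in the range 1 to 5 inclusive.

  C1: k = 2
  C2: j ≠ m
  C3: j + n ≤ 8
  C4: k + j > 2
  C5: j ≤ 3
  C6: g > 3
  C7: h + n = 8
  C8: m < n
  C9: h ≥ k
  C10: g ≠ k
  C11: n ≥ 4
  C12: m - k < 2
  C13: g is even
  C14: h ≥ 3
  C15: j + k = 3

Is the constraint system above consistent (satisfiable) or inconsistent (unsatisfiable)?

Try m = 3, n = 4, k = 2, j = 1, h = 4, g = 4.
Check constraint 3: j + n = 5; constraint 4: k + j = 3; constraint 7: h + n = 8. The remaining constraints are straightforward to verify.

Satisfiable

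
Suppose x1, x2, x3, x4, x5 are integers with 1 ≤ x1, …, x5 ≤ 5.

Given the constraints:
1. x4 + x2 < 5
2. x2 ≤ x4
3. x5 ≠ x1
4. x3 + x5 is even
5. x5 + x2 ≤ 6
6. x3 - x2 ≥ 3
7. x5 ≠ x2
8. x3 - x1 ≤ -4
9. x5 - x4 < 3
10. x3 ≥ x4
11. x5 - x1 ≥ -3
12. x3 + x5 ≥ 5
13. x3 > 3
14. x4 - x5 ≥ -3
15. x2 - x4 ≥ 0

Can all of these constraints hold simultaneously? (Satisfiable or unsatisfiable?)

Unsatisfiable

Constraints 6, 8, 11, 14, and 15 give x3 − x2 ≥ 3, x2 − x4 ≥ 0, x4 − x5 ≥ -3, x5 − x1 ≥ -3, x1 − x3 ≥ 4.
Adding all 5 inequalities: the left sides telescope to 0, and the right sides sum to 3 + 0 + (-3) + (-3) + 4 = 1. So 0 ≥ 1, which is false.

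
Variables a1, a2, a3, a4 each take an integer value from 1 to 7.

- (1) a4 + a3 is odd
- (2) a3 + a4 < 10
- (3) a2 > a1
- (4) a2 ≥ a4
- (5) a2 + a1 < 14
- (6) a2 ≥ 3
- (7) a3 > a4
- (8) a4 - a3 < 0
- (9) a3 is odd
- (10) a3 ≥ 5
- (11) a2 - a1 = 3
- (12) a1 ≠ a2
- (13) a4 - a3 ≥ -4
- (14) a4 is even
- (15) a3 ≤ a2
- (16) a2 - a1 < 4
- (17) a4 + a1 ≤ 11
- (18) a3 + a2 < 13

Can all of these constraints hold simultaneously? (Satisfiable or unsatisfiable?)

Satisfiable

Take a1 = 4, a2 = 7, a3 = 5, a4 = 4. Then constraint 2: a3 + a4 = 9; constraint 5: a2 + a1 = 11; constraint 8: a4 - a3 = -1, and every other listed constraint is also met.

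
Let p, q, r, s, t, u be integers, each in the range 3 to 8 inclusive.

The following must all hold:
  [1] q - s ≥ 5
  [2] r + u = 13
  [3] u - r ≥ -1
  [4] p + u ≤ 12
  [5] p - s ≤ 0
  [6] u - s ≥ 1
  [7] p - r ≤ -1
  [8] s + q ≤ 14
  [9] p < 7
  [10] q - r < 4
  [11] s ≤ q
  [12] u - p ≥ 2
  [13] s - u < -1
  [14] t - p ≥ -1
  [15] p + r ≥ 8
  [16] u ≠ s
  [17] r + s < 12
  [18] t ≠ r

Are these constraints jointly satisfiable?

One satisfying assignment is p = 3, q = 8, r = 7, s = 3, t = 4, u = 6.
For the less obvious constraints — constraint 1: q - s = 5; constraint 2: r + u = 13; constraint 3: u - r = -1 — and the others hold by inspection.

Satisfiable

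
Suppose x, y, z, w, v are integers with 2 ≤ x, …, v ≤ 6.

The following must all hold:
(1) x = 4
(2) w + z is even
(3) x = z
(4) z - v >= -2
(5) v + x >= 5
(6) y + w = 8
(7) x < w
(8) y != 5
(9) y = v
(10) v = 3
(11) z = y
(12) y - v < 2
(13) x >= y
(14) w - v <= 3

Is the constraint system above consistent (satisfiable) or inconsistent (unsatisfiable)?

Unsatisfiable

Constraint 1 fixes x = 4 and constraint 10 fixes v = 3. Constraints 3, 9, and 11 give x = z = y = v, so x = v. But 4 ≠ 3 — contradiction.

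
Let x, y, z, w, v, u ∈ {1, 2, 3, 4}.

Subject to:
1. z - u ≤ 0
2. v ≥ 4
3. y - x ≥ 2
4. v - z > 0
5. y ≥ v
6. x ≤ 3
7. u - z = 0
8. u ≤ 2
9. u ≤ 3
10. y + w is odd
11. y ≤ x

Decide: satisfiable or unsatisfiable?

Unsatisfiable

From constraints 2 and 5: y ≥ v and v ≥ 4, so y ≥ 4. From constraints 6 and 11: y ≤ x and x ≤ 3, so y ≤ 3. But 3 < 4, so no value of y works.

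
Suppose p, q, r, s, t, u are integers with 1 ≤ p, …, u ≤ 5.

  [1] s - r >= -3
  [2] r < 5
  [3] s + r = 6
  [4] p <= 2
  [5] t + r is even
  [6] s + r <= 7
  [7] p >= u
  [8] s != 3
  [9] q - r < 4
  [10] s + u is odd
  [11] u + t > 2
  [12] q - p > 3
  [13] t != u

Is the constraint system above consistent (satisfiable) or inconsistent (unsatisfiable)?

The assignment p = 1, q = 5, r = 4, s = 2, t = 4, u = 1 works:
  constraint 1 holds since s - r = -2.
  constraint 3 holds since s + r = 6.
  constraint 6 holds since s + r = 6.
The rest check out directly.

Satisfiable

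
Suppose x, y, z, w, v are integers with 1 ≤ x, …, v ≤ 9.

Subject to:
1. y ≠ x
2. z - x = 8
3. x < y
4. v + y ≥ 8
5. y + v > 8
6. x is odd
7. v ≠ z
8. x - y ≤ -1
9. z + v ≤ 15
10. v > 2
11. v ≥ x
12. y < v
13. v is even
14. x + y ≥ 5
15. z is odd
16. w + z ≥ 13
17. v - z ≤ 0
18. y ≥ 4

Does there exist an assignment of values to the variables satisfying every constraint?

Satisfiable

Try x = 1, y = 4, z = 9, w = 4, v = 6.
Check constraint 2: z - x = 8; constraint 4: v + y = 10; constraint 5: y + v = 10. The remaining constraints are straightforward to verify.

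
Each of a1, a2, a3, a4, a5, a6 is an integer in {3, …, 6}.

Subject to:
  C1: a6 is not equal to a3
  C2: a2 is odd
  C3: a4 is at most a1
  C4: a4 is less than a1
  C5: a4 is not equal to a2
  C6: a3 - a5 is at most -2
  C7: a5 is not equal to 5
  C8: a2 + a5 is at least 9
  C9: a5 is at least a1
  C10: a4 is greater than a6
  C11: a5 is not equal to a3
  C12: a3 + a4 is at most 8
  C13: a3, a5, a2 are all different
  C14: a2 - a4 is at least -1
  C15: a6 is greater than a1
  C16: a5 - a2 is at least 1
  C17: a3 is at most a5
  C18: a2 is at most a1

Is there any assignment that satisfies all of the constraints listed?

Constraints 4, 10, and 15 give a1 < a6, a6 < a4, a4 < a1. Chaining: a1 < a6 < a4 < a1, which forces a1 < a1 — impossible.

Unsatisfiable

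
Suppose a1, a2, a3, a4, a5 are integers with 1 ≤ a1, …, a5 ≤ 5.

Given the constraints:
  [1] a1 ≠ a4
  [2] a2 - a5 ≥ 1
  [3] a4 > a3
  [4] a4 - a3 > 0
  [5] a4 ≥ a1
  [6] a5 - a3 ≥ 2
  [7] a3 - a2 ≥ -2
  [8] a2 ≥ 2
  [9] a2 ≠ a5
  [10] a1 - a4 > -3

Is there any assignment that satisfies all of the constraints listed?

Constraints 2, 6, and 7 give a5 − a3 ≥ 2, a3 − a2 ≥ -2, a2 − a5 ≥ 1.
Adding all 3 inequalities: the left sides telescope to 0, and the right sides sum to 2 + (-2) + 1 = 1. So 0 ≥ 1, which is false.

Unsatisfiable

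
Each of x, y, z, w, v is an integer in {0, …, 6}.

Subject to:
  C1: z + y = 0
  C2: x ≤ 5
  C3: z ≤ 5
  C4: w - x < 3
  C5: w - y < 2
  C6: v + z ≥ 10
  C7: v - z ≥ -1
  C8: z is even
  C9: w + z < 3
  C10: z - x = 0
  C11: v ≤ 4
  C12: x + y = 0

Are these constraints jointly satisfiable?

From constraint 11: v ≤ 4. From constraint 3: z ≤ 5. Hence v + z ≤ 9. But constraint 6 requires v + z ≥ 10, and 10 > 9. Contradiction.

Unsatisfiable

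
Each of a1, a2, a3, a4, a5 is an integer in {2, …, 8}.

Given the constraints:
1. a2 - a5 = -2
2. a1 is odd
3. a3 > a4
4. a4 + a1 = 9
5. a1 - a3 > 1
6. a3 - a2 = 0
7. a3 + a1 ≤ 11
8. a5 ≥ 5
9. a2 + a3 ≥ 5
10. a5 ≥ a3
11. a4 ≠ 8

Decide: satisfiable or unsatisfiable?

Try a1 = 7, a2 = 4, a3 = 4, a4 = 2, a5 = 6.
Check constraint 1: a2 - a5 = -2; constraint 4: a4 + a1 = 9; constraint 5: a1 - a3 = 3. The remaining constraints are straightforward to verify.

Satisfiable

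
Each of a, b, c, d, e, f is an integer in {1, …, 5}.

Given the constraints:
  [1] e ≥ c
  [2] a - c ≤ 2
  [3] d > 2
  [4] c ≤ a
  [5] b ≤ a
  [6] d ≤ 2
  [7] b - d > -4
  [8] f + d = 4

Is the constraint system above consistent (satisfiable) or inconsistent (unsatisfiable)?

Unsatisfiable

From constraint 3: d ≥ 3. From constraint 6: d ≤ 2. But 2 < 3, so no value of d works.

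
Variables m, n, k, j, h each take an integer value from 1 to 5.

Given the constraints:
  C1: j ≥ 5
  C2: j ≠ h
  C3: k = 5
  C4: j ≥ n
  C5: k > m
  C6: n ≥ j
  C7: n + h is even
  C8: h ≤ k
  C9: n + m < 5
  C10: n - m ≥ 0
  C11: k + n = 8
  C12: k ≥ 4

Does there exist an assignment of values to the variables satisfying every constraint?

From constraint 12: k ≥ 4. From constraints 1 and 6: n ≥ j ≥ 5. Hence k + n ≥ 9. But constraint 11 requires k + n = 8, and 8 < 9. Contradiction.

Unsatisfiable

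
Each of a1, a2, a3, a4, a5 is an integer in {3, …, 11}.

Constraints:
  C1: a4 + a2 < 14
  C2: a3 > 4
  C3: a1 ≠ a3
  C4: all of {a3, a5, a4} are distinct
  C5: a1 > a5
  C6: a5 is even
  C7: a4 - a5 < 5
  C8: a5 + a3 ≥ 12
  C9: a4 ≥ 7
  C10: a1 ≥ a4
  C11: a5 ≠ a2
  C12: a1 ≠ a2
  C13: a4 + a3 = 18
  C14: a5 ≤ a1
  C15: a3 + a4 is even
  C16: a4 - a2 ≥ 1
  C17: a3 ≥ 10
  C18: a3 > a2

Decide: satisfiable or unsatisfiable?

The assignment a1 = 9, a2 = 6, a3 = 11, a4 = 7, a5 = 4 works:
  constraint 1 holds since a4 + a2 = 13.
  constraint 7 holds since a4 - a5 = 3.
The rest check out directly.

Satisfiable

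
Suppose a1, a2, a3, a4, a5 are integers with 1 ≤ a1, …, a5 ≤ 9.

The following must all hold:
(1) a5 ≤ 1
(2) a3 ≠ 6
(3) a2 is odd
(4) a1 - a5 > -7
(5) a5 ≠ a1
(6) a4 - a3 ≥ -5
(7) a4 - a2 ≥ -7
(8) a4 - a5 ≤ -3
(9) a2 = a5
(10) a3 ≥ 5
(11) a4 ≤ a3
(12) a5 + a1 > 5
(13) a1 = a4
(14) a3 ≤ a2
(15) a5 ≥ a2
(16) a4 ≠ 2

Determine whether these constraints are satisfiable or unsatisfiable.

From constraints 10 and 14: a2 ≥ a3 and a3 ≥ 5, so a2 ≥ 5. From constraints 1 and 15: a2 ≤ a5 and a5 ≤ 1, so a2 ≤ 1. But 1 < 5, so no value of a2 works.

Unsatisfiable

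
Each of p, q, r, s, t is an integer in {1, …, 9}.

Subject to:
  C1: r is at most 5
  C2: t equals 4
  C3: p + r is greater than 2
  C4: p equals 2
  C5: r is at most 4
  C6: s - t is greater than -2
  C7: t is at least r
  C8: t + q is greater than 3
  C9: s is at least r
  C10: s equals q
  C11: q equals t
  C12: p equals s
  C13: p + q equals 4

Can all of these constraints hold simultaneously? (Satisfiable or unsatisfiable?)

Constraint 4 fixes p = 2 and constraint 2 fixes t = 4. Constraints 10, 11, and 12 give p = s = q = t, so p = t. But 2 ≠ 4 — contradiction.

Unsatisfiable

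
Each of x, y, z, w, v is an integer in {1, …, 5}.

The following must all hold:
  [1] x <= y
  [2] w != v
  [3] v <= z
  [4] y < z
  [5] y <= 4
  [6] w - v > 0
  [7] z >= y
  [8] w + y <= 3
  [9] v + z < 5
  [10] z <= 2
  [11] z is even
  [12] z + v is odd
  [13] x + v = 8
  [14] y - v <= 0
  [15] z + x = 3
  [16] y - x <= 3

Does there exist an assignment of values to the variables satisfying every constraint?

Unsatisfiable

From constraints 1 and 5: x ≤ y ≤ 4. From constraints 3 and 10: v ≤ z ≤ 2. Hence x + v ≤ 6. But constraint 13 requires x + v = 8, and 8 > 6. Contradiction.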